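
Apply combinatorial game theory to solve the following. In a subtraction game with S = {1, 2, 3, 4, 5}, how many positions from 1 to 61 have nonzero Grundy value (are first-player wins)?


Subtraction set S = {1, 2, 3, 4, 5}, so G(n) = n mod 6.
G(n) = 0 when n is a multiple of 6.
Multiples of 6 in [1, 61]: 10
N-positions (nonzero Grundy) = 61 - 10 = 51

51


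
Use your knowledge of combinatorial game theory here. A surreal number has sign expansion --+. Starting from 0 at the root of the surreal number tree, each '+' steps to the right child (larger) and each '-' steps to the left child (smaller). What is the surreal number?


Sign expansion: --+
Rule: track bounds (lo, hi), initially (-inf, +inf). On '+', the current value becomes lo and we move to the simplest number in (value, hi): value + 1 if hi = +inf, otherwise the midpoint (value + hi)/2. On '-', the current value becomes hi and we move to value - 1 if lo = -inf, otherwise the midpoint (lo + value)/2.
Start at 0.
Step 1: sign = -, move left. Bounds: (-inf, 0). Value = -1
Step 2: sign = -, move left. Bounds: (-inf, -1). Value = -2
Step 3: sign = +, move right. Bounds: (-2, -1). Value = -3/2
The surreal number with sign expansion --+ is -3/2.

-3/2


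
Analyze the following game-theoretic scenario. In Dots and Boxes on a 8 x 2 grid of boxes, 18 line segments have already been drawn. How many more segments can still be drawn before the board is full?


Grid: 8 x 2 boxes, i.e. 9 rows and 3 columns of dots.
Horizontal edges: (rows + 1) * cols = 9 * 2 = 18
Vertical edges: rows * (cols + 1) = 8 * 3 = 24
Total edges: 18 + 24 = 42
Edges drawn: 18
Remaining: 42 - 18 = 24

24


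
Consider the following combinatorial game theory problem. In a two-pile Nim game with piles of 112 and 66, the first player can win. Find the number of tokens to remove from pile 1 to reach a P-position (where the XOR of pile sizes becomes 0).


Piles: 112 and 66
Current XOR: 112 XOR 66 = 50 (non-zero, so this is an N-position).
To make the XOR zero, we need to find a move that balances the piles.
For pile 1 (size 112): target = 112 XOR 50 = 66
We reduce pile 1 from 112 to 66.
Tokens removed: 112 - 66 = 46
Verification: 66 XOR 66 = 0

46


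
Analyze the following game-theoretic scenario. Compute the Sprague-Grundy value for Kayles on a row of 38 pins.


Kayles: a move removes 1 or 2 adjacent pins from a contiguous row.
Removing pins from a row of k leaves two independent rows (a, b) with a + b = k - 1 (one pin) or a + b = k - 2 (two pins); an end removal gives a = 0.
By Sprague-Grundy, G(k) = mex{ G(a) XOR G(b) } over all these splits. G(0) = 0.
G(1): splits (0,0):0^0=0 -> mex({0}) = 1
G(2): splits (0,1):0^1=1 (0,0):0^0=0 -> mex({0, 1}) = 2
G(3): splits (0,2):0^2=2 (1,1):1^1=0 (0,1):0^1=1 -> mex({0, 1, 2}) = 3
G(4): splits (0,3):0^3=3 (1,2):1^2=3 (0,2):0^2=2 (1,1):1^1=0 -> mex({0, 2, 3}) = 1
G(5): splits (0,4):0^1=1 (1,3):1^3=2 (2,2):2^2=0 (0,3):0^3=3 (1,2):1^2=3 -> mex({0, 1, 2, 3}) = 4
G(6) = mex({0, 1, 2, 4}) = 3
G(7) = mex({0, 1, 3, 4, 5}) = 2
G(8) = mex({0, 2, 3, 5, 6}) = 1
G(9) = mex({0, 1, 2, 3, 6, 7}) = 4
G(10) = mex({0, 1, 3, 4, 5, 7}) = 2
G(11) = mex({0, 1, 2, 3, 4, 5}) = 6
G(12) = mex({0, 1, 2, 3, 5, 6, 7}) = 4
G(13) = mex({0, 2, 3, 4, 6, 7}) = 1
G(14) = mex({0, 1, 4, 5, 6, 7}) = 2
G(15) = mex({0, 1, 2, 3, 4, 5, 6}) = 7
G(16) = mex({0, 2, 3, 5, 6, 7}) = 1
G(17) = mex({0, 1, 2, 3, 5, 6, 7}) = 4
G(18) = mex({0, 1, 2, 4, 5, 6}) = 3
G(19) = mex({0, 1, 3, 4, 5, 7}) = 2
G(20) = mex({0, 2, 3, 4, 5, 6, 7}) = 1
G(21) = mex({0, 1, 2, 3, 5, 6, 7}) = 4
G(22) = mex({0, 1, 2, 3, 4, 5, 7}) = 6
G(23) = mex({0, 1, 2, 3, 4, 5, 6}) = 7
G(24) = mex({0, 1, 2, 3, 5, 6, 7}) = 4
G(25) = mex({0, 2, 3, 4, 6, 7}) = 1
G(26) = mex({0, 1, 3, 4, 5, 6, 7}) = 2
G(27) = mex({0, 1, 2, 3, 4, 5, 6, 7}) = 8
G(28) = mex({0, 1, 2, 3, 4, 6, 7, 8}) = 5
G(29) = mex({0, 1, 2, 3, 5, 6, 7, 8, 9}) = 4
G(30) = mex({0, 1, 2, 3, 4, 5, 6, 9, 10}) = 7
G(31) = mex({0, 1, 3, 4, 5, 7, 10, 11}) = 2
G(32) = mex({0, 2, 3, 4, 5, 6, 7, 9, 11}) = 1
G(33) = mex({0, 1, 2, 3, 4, 5, 6, 7, 9, 12}) = 8
G(34) = mex({0, 1, 2, 3, 4, 5, 7, 8, 11, 12}) = 6
G(35) = mex({0, 1, 2, 3, 4, 5, 6, 8, 9, 10, 11}) = 7
G(36) = mex({0, 1, 2, 3, 5, 6, 7, 9, 10}) = 4
G(37) = mex({0, 2, 3, 4, 6, 7, 9, 10, 11, 12}) = 1
G(38) = mex({0, 1, 3, 4, 5, 6, 7, 9, 10, 11, 12}) = 2
Therefore G(38) = 2.

2


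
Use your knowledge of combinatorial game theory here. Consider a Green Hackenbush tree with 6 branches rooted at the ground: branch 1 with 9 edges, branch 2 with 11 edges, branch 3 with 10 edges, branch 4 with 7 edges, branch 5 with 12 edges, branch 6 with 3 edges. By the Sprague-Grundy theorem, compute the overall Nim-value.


The tree has 6 branches from the ground vertex.
In Green Hackenbush, the Nim-value of a simple path of length k is k.
Branch 1: length 9, Nim-value = 9
Branch 2: length 11, Nim-value = 11
Branch 3: length 10, Nim-value = 10
Branch 4: length 7, Nim-value = 7
Branch 5: length 12, Nim-value = 12
Branch 6: length 3, Nim-value = 3
Total Nim-value = XOR of all branch values:
0 XOR 9 = 9
9 XOR 11 = 2
2 XOR 10 = 8
8 XOR 7 = 15
15 XOR 12 = 3
3 XOR 3 = 0
Nim-value of the tree = 0

0


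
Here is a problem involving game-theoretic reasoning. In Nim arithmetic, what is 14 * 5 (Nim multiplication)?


Nim multiplication is bilinear over XOR: (u XOR v) * w = (u*w) XOR (v*w).
So we split each operand into its bit components and XOR the pairwise Nim products.
14 = 2 + 4 + 8 (as XOR of powers of 2).
5 = 1 + 4 (as XOR of powers of 2).
Using the standard Nim-product table on single bits:
  2*2 = 3,   2*4 = 8,   2*8 = 12,
  4*4 = 6,   4*8 = 11,  8*8 = 13,
and  1*x = x (identity), k*l = l*k (commutative).
Pairwise Nim products:
  2 * 1 = 2
  2 * 4 = 8
  4 * 1 = 4
  4 * 4 = 6
  8 * 1 = 8
  8 * 4 = 11
XOR them: 2 XOR 8 XOR 4 XOR 6 XOR 8 XOR 11 = 11.
Result: 14 * 5 = 11 (in Nim).

11


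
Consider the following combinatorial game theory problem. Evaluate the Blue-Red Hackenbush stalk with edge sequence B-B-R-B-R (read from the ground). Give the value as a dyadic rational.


Edges (from ground): B-B-R-B-R
By Berlekamp's sign-expansion rule, a Blue-Red Hackenbush stalk has the value of the surreal number whose sign sequence is the edge sequence with B -> + and R -> -.
Sign sequence: ++-+-
Trace the sign expansion in the surreal number tree, starting from 0:
Edge 1: B (sign +) -> bounds (0, +inf), value = 1
Edge 2: B (sign +) -> bounds (1, +inf), value = 2
Edge 3: R (sign -) -> bounds (1, 2), value = 3/2
Edge 4: B (sign +) -> bounds (3/2, 2), value = 7/4
Edge 5: R (sign -) -> bounds (3/2, 7/4), value = 13/8
Game value = 13/8

13/8


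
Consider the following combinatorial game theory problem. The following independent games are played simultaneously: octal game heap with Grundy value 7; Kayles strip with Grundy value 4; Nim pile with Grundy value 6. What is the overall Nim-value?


By the Sprague-Grundy theorem, the Grundy value of a sum of games is the XOR of individual Grundy values.
octal game heap: Grundy value = 7. Running XOR: 0 XOR 7 = 7
Kayles strip: Grundy value = 4. Running XOR: 7 XOR 4 = 3
Nim pile: Grundy value = 6. Running XOR: 3 XOR 6 = 5
The combined Grundy value is 5.

5


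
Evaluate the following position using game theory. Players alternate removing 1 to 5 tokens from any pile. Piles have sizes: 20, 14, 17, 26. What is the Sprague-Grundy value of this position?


Subtraction set: {1, 2, 3, 4, 5}
For this subtraction set, G(n) = n mod 6 (period = max + 1 = 6).
Pile 1 (size 20): G(20) = 20 mod 6 = 2
Pile 2 (size 14): G(14) = 14 mod 6 = 2
Pile 3 (size 17): G(17) = 17 mod 6 = 5
Pile 4 (size 26): G(26) = 26 mod 6 = 2
Total Grundy value = XOR of all: 2 XOR 2 XOR 5 XOR 2 = 7

7


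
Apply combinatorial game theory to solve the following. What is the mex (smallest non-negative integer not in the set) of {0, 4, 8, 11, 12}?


Set = {0, 4, 8, 11, 12}
0 is in the set.
1 is NOT in the set. This is the mex.
mex = 1

1


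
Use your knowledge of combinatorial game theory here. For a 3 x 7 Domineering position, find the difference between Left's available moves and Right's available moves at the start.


Board is 3 x 7 (rows x cols).
Left (vertical) placements: (rows-1) * cols = 2 * 7 = 14
Right (horizontal) placements: rows * (cols-1) = 3 * 6 = 18
Advantage = Left - Right = 14 - 18 = -4

-4


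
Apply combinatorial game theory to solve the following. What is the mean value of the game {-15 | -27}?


Game = {-15 | -27}, a switch {a | b} with numbers a > b.
Its thermograph has left wall a - t and right wall b + t, which meet at t = (a - b)/2, where both equal (a + b)/2. So the mast (mean value) is at (a + b)/2.
Mean = (-15 + (-27))/2 = -42/2 = -21

-21


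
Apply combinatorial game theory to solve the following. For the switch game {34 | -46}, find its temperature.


The game is {34 | -46}, a switch {a | b} with numbers a > b.
Cooling {a | b} by t gives {a - t | b + t}, which stops being hot when a - t = b + t, i.e. at t = (a - b)/2. So the temperature of a switch is (a - b)/2.
Temperature = (Left option - Right option) / 2
= (34 - (-46)) / 2
= 80 / 2
= 40

40


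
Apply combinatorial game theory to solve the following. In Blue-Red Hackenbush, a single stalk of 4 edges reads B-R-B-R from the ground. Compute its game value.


Edges (from ground): B-R-B-R
By Berlekamp's sign-expansion rule, a Blue-Red Hackenbush stalk has the value of the surreal number whose sign sequence is the edge sequence with B -> + and R -> -.
Sign sequence: +-+-
Trace the sign expansion in the surreal number tree, starting from 0:
Edge 1: B (sign +) -> bounds (0, +inf), value = 1
Edge 2: R (sign -) -> bounds (0, 1), value = 1/2
Edge 3: B (sign +) -> bounds (1/2, 1), value = 3/4
Edge 4: R (sign -) -> bounds (1/2, 3/4), value = 5/8
Game value = 5/8

5/8


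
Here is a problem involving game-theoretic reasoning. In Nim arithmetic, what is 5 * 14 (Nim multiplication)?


Nim multiplication is bilinear over XOR: (u XOR v) * w = (u*w) XOR (v*w).
So we split each operand into its bit components and XOR the pairwise Nim products.
5 = 1 + 4 (as XOR of powers of 2).
14 = 2 + 4 + 8 (as XOR of powers of 2).
Using the standard Nim-product table on single bits:
  2*2 = 3,   2*4 = 8,   2*8 = 12,
  4*4 = 6,   4*8 = 11,  8*8 = 13,
and  1*x = x (identity), k*l = l*k (commutative).
Pairwise Nim products:
  1 * 2 = 2
  1 * 4 = 4
  1 * 8 = 8
  4 * 2 = 8
  4 * 4 = 6
  4 * 8 = 11
XOR them: 2 XOR 4 XOR 8 XOR 8 XOR 6 XOR 11 = 11.
Result: 5 * 14 = 11 (in Nim).

11


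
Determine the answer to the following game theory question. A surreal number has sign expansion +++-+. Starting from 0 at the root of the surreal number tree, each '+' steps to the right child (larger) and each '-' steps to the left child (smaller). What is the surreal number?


Sign expansion: +++-+
Rule: track bounds (lo, hi), initially (-inf, +inf). On '+', the current value becomes lo and we move to the simplest number in (value, hi): value + 1 if hi = +inf, otherwise the midpoint (value + hi)/2. On '-', the current value becomes hi and we move to value - 1 if lo = -inf, otherwise the midpoint (lo + value)/2.
Start at 0.
Step 1: sign = +, move right. Bounds: (0, +inf). Value = 1
Step 2: sign = +, move right. Bounds: (1, +inf). Value = 2
Step 3: sign = +, move right. Bounds: (2, +inf). Value = 3
Step 4: sign = -, move left. Bounds: (2, 3). Value = 5/2
Step 5: sign = +, move right. Bounds: (5/2, 3). Value = 11/4
The surreal number with sign expansion +++-+ is 11/4.

11/4


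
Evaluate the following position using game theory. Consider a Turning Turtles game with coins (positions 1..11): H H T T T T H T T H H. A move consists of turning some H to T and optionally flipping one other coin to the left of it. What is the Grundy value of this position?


Coins: H H T T T T H T T H H
Key fact: a single head at position k behaves exactly like a Nim heap of size k (turning it to T and optionally flipping a coin at j < k corresponds to moving the heap from k to j, or to 0), and heads combine as a disjunctive sum (two heads at the same place would cancel, matching j XOR j = 0). So the Nim-value is the XOR of the 1-indexed positions of the heads.
Face-up positions (1-indexed): [1, 2, 7, 10, 11]
XOR 0 with 1: 0 XOR 1 = 1
XOR 1 with 2: 1 XOR 2 = 3
XOR 3 with 7: 3 XOR 7 = 4
XOR 4 with 10: 4 XOR 10 = 14
XOR 14 with 11: 14 XOR 11 = 5
Nim-value = 5

5


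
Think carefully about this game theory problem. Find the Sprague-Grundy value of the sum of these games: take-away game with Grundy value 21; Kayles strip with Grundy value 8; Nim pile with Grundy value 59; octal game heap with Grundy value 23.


By the Sprague-Grundy theorem, the Grundy value of a sum of games is the XOR of individual Grundy values.
take-away game: Grundy value = 21. Running XOR: 0 XOR 21 = 21
Kayles strip: Grundy value = 8. Running XOR: 21 XOR 8 = 29
Nim pile: Grundy value = 59. Running XOR: 29 XOR 59 = 38
octal game heap: Grundy value = 23. Running XOR: 38 XOR 23 = 49
The combined Grundy value is 49.

49


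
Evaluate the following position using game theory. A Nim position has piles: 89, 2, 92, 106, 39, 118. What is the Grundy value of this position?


We need the XOR (exclusive or) of all pile sizes.
After XOR-ing pile 1 (size 89): 0 XOR 89 = 89
After XOR-ing pile 2 (size 2): 89 XOR 2 = 91
After XOR-ing pile 3 (size 92): 91 XOR 92 = 7
After XOR-ing pile 4 (size 106): 7 XOR 106 = 109
After XOR-ing pile 5 (size 39): 109 XOR 39 = 74
After XOR-ing pile 6 (size 118): 74 XOR 118 = 60
The Nim-value of this position is 60.

60


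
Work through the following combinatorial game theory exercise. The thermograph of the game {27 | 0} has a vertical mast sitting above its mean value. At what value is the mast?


Game = {27 | 0}, a switch {a | b} with numbers a > b.
Its thermograph has left wall a - t and right wall b + t, which meet at t = (a - b)/2, where both equal (a + b)/2. So the mast (mean value) is at (a + b)/2.
Mean = (27 + (0))/2 = 27/2 = 27/2

27/2


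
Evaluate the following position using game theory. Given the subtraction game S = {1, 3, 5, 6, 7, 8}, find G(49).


The subtraction set is S = {1, 3, 5, 6, 7, 8}.
G(k) = mex{ G(k - s) : s in S, s <= k }. We compute iteratively: G(0) = 0.
G(1) = mex({0}) = 1
G(2) = mex({1}) = 0
G(3) = mex({0}) = 1
G(4) = mex({1}) = 0
G(5) = mex({0}) = 1
G(6) = mex({0, 1}) = 2
G(7) = mex({0, 1, 2}) = 3
G(8) = mex({0, 1, 3}) = 2
G(9) = mex({0, 1, 2}) = 3
G(10) = mex({0, 1, 3}) = 2
G(11) = mex({0, 1, 2}) = 3
G(12) = mex({0, 1, 2, 3}) = 4
G(13) = mex({1, 2, 3, 4}) = 0
G(14) = mex({0, 2, 3}) = 1
G(15) = mex({1, 2, 3, 4}) = 0
G(16) = mex({0, 2, 3}) = 1
G(17) = mex({1, 2, 3, 4}) = 0
G(18) = mex({0, 2, 3, 4}) = 1
G(19) = mex({0, 1, 3, 4}) = 2
G(20) = mex({0, 1, 2, 4}) = 3
Observe that G(13)..G(20) = 0, 1, 0, 1, 0, 1, 2, 3 repeats G(0)..G(7) = 0, 1, 0, 1, 0, 1, 2, 3.
For k >= max(S) = 8, G(k) is determined by the previous 8 values G(k-8)..G(k-1); a window of 8 consecutive values has recurred shifted by 13, so by induction G(k + 13) = G(k) for all k >= 0: the sequence is periodic from the start with period 13.
One period: G(0..12) = 0, 1, 0, 1, 0, 1, 2, 3, 2, 3, 2, 3, 4.
49 mod 13 = 10, so G(49) = G(10) = 2.

2


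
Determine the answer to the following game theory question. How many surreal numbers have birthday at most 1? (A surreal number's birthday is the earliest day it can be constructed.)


Day 0: {|} = 0 is born. Count = 1.
Day n: the number of surreal numbers born by day n is 2^(n+1) - 1.
By day 0: 2^1 - 1 = 1
By day 1: 2^2 - 1 = 3
By day 1: 3 surreal numbers.

3


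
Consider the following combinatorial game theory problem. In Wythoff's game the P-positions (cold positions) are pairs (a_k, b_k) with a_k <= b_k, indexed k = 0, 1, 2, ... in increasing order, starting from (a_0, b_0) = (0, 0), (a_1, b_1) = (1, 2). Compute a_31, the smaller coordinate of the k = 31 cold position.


By Wythoff's theorem, a_k = floor(k * phi) and b_k = floor(k * phi^2) = a_k + k, where phi = (1 + sqrt(5))/2 is the golden ratio.
phi = (1 + sqrt(5))/2 = 1.618034
k = 31
k * phi = 31 * 1.618034 = 50.159054
a_31 = floor(k * phi) = 50

50


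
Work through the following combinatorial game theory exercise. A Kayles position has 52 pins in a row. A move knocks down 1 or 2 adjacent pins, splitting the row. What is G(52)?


Kayles: a move removes 1 or 2 adjacent pins from a contiguous row.
Removing pins from a row of k leaves two independent rows (a, b) with a + b = k - 1 (one pin) or a + b = k - 2 (two pins); an end removal gives a = 0.
By Sprague-Grundy, G(k) = mex{ G(a) XOR G(b) } over all these splits. G(0) = 0.
G(1): splits (0,0):0^0=0 -> mex({0}) = 1
G(2): splits (0,1):0^1=1 (0,0):0^0=0 -> mex({0, 1}) = 2
G(3): splits (0,2):0^2=2 (1,1):1^1=0 (0,1):0^1=1 -> mex({0, 1, 2}) = 3
G(4): splits (0,3):0^3=3 (1,2):1^2=3 (0,2):0^2=2 (1,1):1^1=0 -> mex({0, 2, 3}) = 1
G(5): splits (0,4):0^1=1 (1,3):1^3=2 (2,2):2^2=0 (0,3):0^3=3 (1,2):1^2=3 -> mex({0, 1, 2, 3}) = 4
G(6) = mex({0, 1, 2, 4}) = 3
G(7) = mex({0, 1, 3, 4, 5}) = 2
G(8) = mex({0, 2, 3, 5, 6}) = 1
G(9) = mex({0, 1, 2, 3, 6, 7}) = 4
G(10) = mex({0, 1, 3, 4, 5, 7}) = 2
G(11) = mex({0, 1, 2, 3, 4, 5}) = 6
G(12) = mex({0, 1, 2, 3, 5, 6, 7}) = 4
G(13) = mex({0, 2, 3, 4, 6, 7}) = 1
G(14) = mex({0, 1, 4, 5, 6, 7}) = 2
G(15) = mex({0, 1, 2, 3, 4, 5, 6}) = 7
G(16) = mex({0, 2, 3, 5, 6, 7}) = 1
G(17) = mex({0, 1, 2, 3, 5, 6, 7}) = 4
G(18) = mex({0, 1, 2, 4, 5, 6}) = 3
G(19) = mex({0, 1, 3, 4, 5, 7}) = 2
G(20) = mex({0, 2, 3, 4, 5, 6, 7}) = 1
G(21) = mex({0, 1, 2, 3, 5, 6, 7}) = 4
G(22) = mex({0, 1, 2, 3, 4, 5, 7}) = 6
G(23) = mex({0, 1, 2, 3, 4, 5, 6}) = 7
G(24) = mex({0, 1, 2, 3, 5, 6, 7}) = 4
G(25) = mex({0, 2, 3, 4, 6, 7}) = 1
G(26) = mex({0, 1, 3, 4, 5, 6, 7}) = 2
G(27) = mex({0, 1, 2, 3, 4, 5, 6, 7}) = 8
G(28) = mex({0, 1, 2, 3, 4, 6, 7, 8}) = 5
G(29) = mex({0, 1, 2, 3, 5, 6, 7, 8, 9}) = 4
G(30) = mex({0, 1, 2, 3, 4, 5, 6, 9, 10}) = 7
G(31) = mex({0, 1, 3, 4, 5, 7, 10, 11}) = 2
G(32) = mex({0, 2, 3, 4, 5, 6, 7, 9, 11}) = 1
G(33) = mex({0, 1, 2, 3, 4, 5, 6, 7, 9, 12}) = 8
G(34) = mex({0, 1, 2, 3, 4, 5, 7, 8, 11, 12}) = 6
G(35) = mex({0, 1, 2, 3, 4, 5, 6, 8, 9, 10, 11}) = 7
G(36) = mex({0, 1, 2, 3, 5, 6, 7, 9, 10}) = 4
G(37) = mex({0, 2, 3, 4, 6, 7, 9, 10, 11, 12}) = 1
G(38) = mex({0, 1, 3, 4, 5, 6, 7, 9, 10, 11, 12}) = 2
G(39) = mex({0, 1, 2, 4, 5, 6, 7, 9, 10, 12, 14}) = 3
G(40) = mex({0, 2, 3, 4, 6, 7, 11, 12, 14}) = 1
G(41) = mex({0, 1, 2, 3, 5, 6, 7, 9, 10, 11, 12}) = 4
G(42) = mex({0, 1, 2, 3, 4, 5, 6, 9, 10}) = 7
G(43) = mex({0, 1, 3, 4, 5, 7, 9, 10, 12, 15}) = 2
G(44) = mex({0, 2, 3, 4, 5, 6, 7, 9, 10, 12, 15}) = 1
G(45) = mex({0, 1, 2, 3, 4, 5, 6, 7, 9, 10, 12, 14}) = 8
G(46) = mex({0, 1, 3, 4, 5, 7, 8, 11, 12, 14}) = 2
G(47) = mex({0, 1, 2, 3, 4, 5, 6, 8, 9, 10, 11, 12}) = 7
G(48) = mex({0, 1, 2, 3, 5, 6, 7, 9, 10}) = 4
G(49) = mex({0, 2, 3, 4, 6, 7, 9, 10, 11, 12, 15}) = 1
G(50) = mex({0, 1, 4, 5, 6, 7, 9, 11, 12, 14, 15}) = 2
G(51) = mex({0, 1, 2, 3, 4, 5, 6, 7, 9, 12, 14, 15}) = 8
G(52) = mex({0, 2, 3, 4, 5, 6, 7, 8, 11, 12, 15}) = 1
Therefore G(52) = 1.

1


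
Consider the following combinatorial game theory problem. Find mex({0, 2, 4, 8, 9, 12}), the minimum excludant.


Set = {0, 2, 4, 8, 9, 12}
0 is in the set.
1 is NOT in the set. This is the mex.
mex = 1

1


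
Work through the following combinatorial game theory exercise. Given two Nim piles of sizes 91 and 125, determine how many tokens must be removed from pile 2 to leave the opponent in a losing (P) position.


Piles: 91 and 125
Current XOR: 91 XOR 125 = 38 (non-zero, so this is an N-position).
To make the XOR zero, we need to find a move that balances the piles.
For pile 2 (size 125): target = 125 XOR 38 = 91
We reduce pile 2 from 125 to 91.
Tokens removed: 125 - 91 = 34
Verification: 91 XOR 91 = 0

34


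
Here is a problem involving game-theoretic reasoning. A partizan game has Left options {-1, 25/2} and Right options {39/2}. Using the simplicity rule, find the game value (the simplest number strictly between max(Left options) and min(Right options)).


Left options: {-1, 25/2}, max = 25/2
Right options: {39/2}, min = 39/2
All options are numbers and max(Left) < min(Right), so by the simplicity theorem the value is the simplest (earliest-born) number strictly between 25/2 and 39/2.
Integers 13 through 19 all lie strictly between 25/2 and 39/2.
Among integers, the simplest (lowest birthday = smallest |n|; 0 is born on day 0, +-n on day n) is 13.
No non-integer in the interval can be simpler: if x is a non-integer in the interval, then floor(x) or ceil(x) also lies in the interval (the interval contains an integer), and both are proper prefixes of x's sign expansion, i.e. born earlier. So the game value is 13.
Game value = 13

13


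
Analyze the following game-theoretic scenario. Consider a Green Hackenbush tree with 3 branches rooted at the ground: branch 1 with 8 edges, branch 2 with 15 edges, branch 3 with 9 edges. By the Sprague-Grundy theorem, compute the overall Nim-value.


The tree has 3 branches from the ground vertex.
In Green Hackenbush, the Nim-value of a simple path of length k is k.
Branch 1: length 8, Nim-value = 8
Branch 2: length 15, Nim-value = 15
Branch 3: length 9, Nim-value = 9
Total Nim-value = XOR of all branch values:
0 XOR 8 = 8
8 XOR 15 = 7
7 XOR 9 = 14
Nim-value of the tree = 14

14


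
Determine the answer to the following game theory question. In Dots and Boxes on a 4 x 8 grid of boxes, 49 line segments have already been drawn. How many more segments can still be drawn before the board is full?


Grid: 4 x 8 boxes, i.e. 5 rows and 9 columns of dots.
Horizontal edges: (rows + 1) * cols = 5 * 8 = 40
Vertical edges: rows * (cols + 1) = 4 * 9 = 36
Total edges: 40 + 36 = 76
Edges drawn: 49
Remaining: 76 - 49 = 27

27


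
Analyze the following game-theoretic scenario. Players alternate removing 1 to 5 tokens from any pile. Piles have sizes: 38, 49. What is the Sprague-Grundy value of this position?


Subtraction set: {1, 2, 3, 4, 5}
For this subtraction set, G(n) = n mod 6 (period = max + 1 = 6).
Pile 1 (size 38): G(38) = 38 mod 6 = 2
Pile 2 (size 49): G(49) = 49 mod 6 = 1
Total Grundy value = XOR of all: 2 XOR 1 = 3

3


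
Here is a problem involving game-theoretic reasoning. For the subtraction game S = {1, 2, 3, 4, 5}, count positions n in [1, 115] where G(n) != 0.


Subtraction set S = {1, 2, 3, 4, 5}, so G(n) = n mod 6.
G(n) = 0 when n is a multiple of 6.
Multiples of 6 in [1, 115]: 19
N-positions (nonzero Grundy) = 115 - 19 = 96

96


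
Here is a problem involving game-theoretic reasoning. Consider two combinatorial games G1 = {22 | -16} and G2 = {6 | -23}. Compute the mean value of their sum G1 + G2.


G1 = {22 | -16}, G2 = {6 | -23}
Each is a switch {a | b} with numbers a > b; its mean value is (a + b)/2, and mean value is additive over game sums: m(G1 + G2) = m(G1) + m(G2).
Mean of G1 = (22 + (-16))/2 = 6/2 = 3
Mean of G2 = (6 + (-23))/2 = -17/2 = -17/2
Mean of G1 + G2 = 3 + -17/2 = -11/2

-11/2


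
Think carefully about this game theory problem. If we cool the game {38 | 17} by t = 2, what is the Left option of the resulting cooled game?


Original game: {38 | 17} (a switch {a | b} with a > b).
Cooling by t (for t below the temperature (a - b)/2 = 21/2) taxes each move by t: {a | b} cooled by t is {a - t | b + t}.
Cooling amount: t = 2
Cooled Left option: 38 - 2 = 36
Cooled Right option: 17 + 2 = 19
Cooled game: {36 | 19}
Left option = 36

36


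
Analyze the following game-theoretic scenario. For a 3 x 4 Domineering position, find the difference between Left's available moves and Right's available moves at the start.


Board is 3 x 4 (rows x cols).
Left (vertical) placements: (rows-1) * cols = 2 * 4 = 8
Right (horizontal) placements: rows * (cols-1) = 3 * 3 = 9
Advantage = Left - Right = 8 - 9 = -1

-1


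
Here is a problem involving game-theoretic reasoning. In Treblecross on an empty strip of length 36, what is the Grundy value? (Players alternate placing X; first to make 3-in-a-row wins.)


Treblecross: place X on empty cells; 3-in-a-row wins.
Playing within two cells of an existing X lets the opponent win at once, so sensible play treats the cells i-2..i+2 around each X as dead. The player left with no safe cell loses, so this is a normal-play take-away game on strips of safe cells.
Placing X at cell i (0-indexed) of a strip of k safe cells leaves independent strips of sizes max(0, i-2) and max(0, k-i-3). Hence G(k) = mex{ G(max(0,i-2)) XOR G(max(0,k-i-3)) : 0 <= i < k }, with G(0) = 0.
G(1): splits (0,0):0^0=0 -> mex({0}) = 1
G(2): splits (0,0):0^0=0 -> mex({0}) = 1
G(3): splits (0,0):0^0=0 -> mex({0}) = 1
G(4): splits (0,1):0^1=1 (0,0):0^0=0 -> mex({0, 1}) = 2
G(5): splits (0,2):0^1=1 (0,1):0^1=1 (0,0):0^0=0 -> mex({0, 1}) = 2
G(6) = mex({1}) = 0
G(7) = mex({0, 1, 2}) = 3
G(8) = mex({0, 1, 2}) = 3
G(9) = mex({0, 2}) = 1
G(10) = mex({0, 2, 3}) = 1
G(11) = mex({0, 3}) = 1
G(12) = mex({1, 3}) = 0
G(13) = mex({0, 1, 2, 3}) = 4
G(14) = mex({0, 1, 2}) = 3
G(15) = mex({0, 1, 2}) = 3
G(16) = mex({0, 1, 2, 4}) = 3
G(17) = mex({0, 1, 3, 4}) = 2
G(18) = mex({0, 1, 3, 4}) = 2
G(19) = mex({0, 1, 3, 5}) = 2
G(20) = mex({0, 1, 2, 3, 5}) = 4
G(21) = mex({0, 1, 2, 3, 5}) = 4
G(22) = mex({1, 2, 6}) = 0
G(23) = mex({0, 1, 2, 3, 4, 6}) = 5
G(24) = mex({0, 1, 2, 3, 4}) = 5
G(25) = mex({0, 1, 3, 4, 7}) = 2
G(26) = mex({0, 1, 3, 4, 5, 7}) = 2
G(27) = mex({0, 1, 3, 5}) = 2
G(28) = mex({0, 1, 2, 5}) = 3
G(29) = mex({0, 1, 2, 4, 5, 6}) = 3
G(30) = mex({1, 2, 4, 6}) = 0
G(31) = mex({0, 1, 2, 3, 4, 6}) = 5
G(32) = mex({1, 2, 3, 4, 7}) = 0
G(33) = mex({0, 3, 7}) = 1
G(34) = mex({0, 2, 3, 5, 7}) = 1
G(35) = mex({0, 2, 3, 5, 6}) = 1
G(36) = mex({0, 1, 2, 5, 6}) = 3
Therefore G(36) = 3.

3


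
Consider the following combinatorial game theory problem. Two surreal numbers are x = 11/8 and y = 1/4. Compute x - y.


x = 11/8, y = 1/4
Converting to common denominator: 8
x = 11/8, y = 2/8
x - y = 11/8 - 1/4 = 9/8

9/8


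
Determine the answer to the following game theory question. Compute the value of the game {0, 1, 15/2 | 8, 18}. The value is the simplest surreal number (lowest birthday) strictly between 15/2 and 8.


Left options: {0, 1, 15/2}, max = 15/2
Right options: {8, 18}, min = 8
All options are numbers and max(Left) < min(Right), so by the simplicity theorem the value is the simplest (earliest-born) number strictly between 15/2 and 8.
No integer lies strictly between 15/2 and 8, so the value is the dyadic rational m/2^k in the interval with the smallest k (then m odd); search k = 1, 2, ...:
Denominator 2: no odd multiple of 1/2 lies strictly between 15/2 and 8.
Denominator 4: 31/4 lies strictly between 15/2 and 8 -- found.
The simplest number in the interval is 31/4.
Game value = 31/4

31/4


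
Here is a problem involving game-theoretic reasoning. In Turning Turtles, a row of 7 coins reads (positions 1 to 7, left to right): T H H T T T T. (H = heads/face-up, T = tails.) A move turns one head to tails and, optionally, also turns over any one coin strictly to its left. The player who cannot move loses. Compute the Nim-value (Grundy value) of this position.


Coins: T H H T T T T
Key fact: a single head at position k behaves exactly like a Nim heap of size k (turning it to T and optionally flipping a coin at j < k corresponds to moving the heap from k to j, or to 0), and heads combine as a disjunctive sum (two heads at the same place would cancel, matching j XOR j = 0). So the Nim-value is the XOR of the 1-indexed positions of the heads.
Face-up positions (1-indexed): [2, 3]
XOR 0 with 2: 0 XOR 2 = 2
XOR 2 with 3: 2 XOR 3 = 1
Nim-value = 1

1


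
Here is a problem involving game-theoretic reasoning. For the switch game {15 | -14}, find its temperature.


The game is {15 | -14}, a switch {a | b} with numbers a > b.
Cooling {a | b} by t gives {a - t | b + t}, which stops being hot when a - t = b + t, i.e. at t = (a - b)/2. So the temperature of a switch is (a - b)/2.
Temperature = (Left option - Right option) / 2
= (15 - (-14)) / 2
= 29 / 2
= 29/2

29/2


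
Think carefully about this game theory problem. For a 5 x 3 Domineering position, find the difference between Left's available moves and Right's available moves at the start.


Board is 5 x 3 (rows x cols).
Left (vertical) placements: (rows-1) * cols = 4 * 3 = 12
Right (horizontal) placements: rows * (cols-1) = 5 * 2 = 10
Advantage = Left - Right = 12 - 10 = 2

2


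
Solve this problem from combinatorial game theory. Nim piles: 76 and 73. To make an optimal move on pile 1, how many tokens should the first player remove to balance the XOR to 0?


Piles: 76 and 73
Current XOR: 76 XOR 73 = 5 (non-zero, so this is an N-position).
To make the XOR zero, we need to find a move that balances the piles.
For pile 1 (size 76): target = 76 XOR 5 = 73
We reduce pile 1 from 76 to 73.
Tokens removed: 76 - 73 = 3
Verification: 73 XOR 73 = 0

3


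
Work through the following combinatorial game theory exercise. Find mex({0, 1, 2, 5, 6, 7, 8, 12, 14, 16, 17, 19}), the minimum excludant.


Set = {0, 1, 2, 5, 6, 7, 8, 12, 14, 16, 17, 19}
0 is in the set.
1 is in the set.
2 is in the set.
3 is NOT in the set. This is the mex.
mex = 3

3


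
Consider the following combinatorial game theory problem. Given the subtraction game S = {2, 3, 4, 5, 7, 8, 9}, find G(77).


The subtraction set is S = {2, 3, 4, 5, 7, 8, 9}.
G(k) = mex{ G(k - s) : s in S, s <= k }. We compute iteratively: G(0) = 0.
G(1) = mex({}) = 0
G(2) = mex({0}) = 1
G(3) = mex({0}) = 1
G(4) = mex({0, 1}) = 2
G(5) = mex({0, 1}) = 2
G(6) = mex({0, 1, 2}) = 3
G(7) = mex({0, 1, 2}) = 3
G(8) = mex({0, 1, 2, 3}) = 4
G(9) = mex({0, 1, 2, 3}) = 4
G(10) = mex({0, 1, 2, 3, 4}) = 5
G(11) = mex({1, 2, 3, 4}) = 0
G(12) = mex({1, 2, 3, 4, 5}) = 0
G(13) = mex({0, 2, 3, 4, 5}) = 1
G(14) = mex({0, 2, 3, 4, 5}) = 1
G(15) = mex({0, 1, 3, 4, 5}) = 2
G(16) = mex({0, 1, 3, 4}) = 2
G(17) = mex({0, 1, 2, 4, 5}) = 3
G(18) = mex({0, 1, 2, 4, 5}) = 3
G(19) = mex({0, 1, 2, 3, 5}) = 4
Observe that G(11)..G(19) = 0, 0, 1, 1, 2, 2, 3, 3, 4 repeats G(0)..G(8) = 0, 0, 1, 1, 2, 2, 3, 3, 4.
For k >= max(S) = 9, G(k) is determined by the previous 9 values G(k-9)..G(k-1); a window of 9 consecutive values has recurred shifted by 11, so by induction G(k + 11) = G(k) for all k >= 0: the sequence is periodic from the start with period 11.
One period: G(0..10) = 0, 0, 1, 1, 2, 2, 3, 3, 4, 4, 5.
77 mod 11 = 0, so G(77) = G(0) = 0.

0


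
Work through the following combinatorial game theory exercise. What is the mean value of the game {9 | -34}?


Game = {9 | -34}, a switch {a | b} with numbers a > b.
Its thermograph has left wall a - t and right wall b + t, which meet at t = (a - b)/2, where both equal (a + b)/2. So the mast (mean value) is at (a + b)/2.
Mean = (9 + (-34))/2 = -25/2 = -25/2

-25/2


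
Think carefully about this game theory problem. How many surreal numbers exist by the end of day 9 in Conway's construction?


Day 0: {|} = 0 is born. Count = 1.
Day n: the number of surreal numbers born by day n is 2^(n+1) - 1.
By day 0: 2^1 - 1 = 1
By day 1: 2^2 - 1 = 3
By day 2: 2^3 - 1 = 7
By day 3: 2^4 - 1 = 15
By day 4: 2^5 - 1 = 31
By day 5: 2^6 - 1 = 63
By day 6: 2^7 - 1 = 127
By day 7: 2^8 - 1 = 255
By day 8: 2^9 - 1 = 511
By day 9: 2^10 - 1 = 1023
By day 9: 1023 surreal numbers.

1023


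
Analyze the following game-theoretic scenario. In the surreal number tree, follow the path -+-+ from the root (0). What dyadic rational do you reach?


Sign expansion: -+-+
Rule: track bounds (lo, hi), initially (-inf, +inf). On '+', the current value becomes lo and we move to the simplest number in (value, hi): value + 1 if hi = +inf, otherwise the midpoint (value + hi)/2. On '-', the current value becomes hi and we move to value - 1 if lo = -inf, otherwise the midpoint (lo + value)/2.
Start at 0.
Step 1: sign = -, move left. Bounds: (-inf, 0). Value = -1
Step 2: sign = +, move right. Bounds: (-1, 0). Value = -1/2
Step 3: sign = -, move left. Bounds: (-1, -1/2). Value = -3/4
Step 4: sign = +, move right. Bounds: (-3/4, -1/2). Value = -5/8
The surreal number with sign expansion -+-+ is -5/8.

-5/8


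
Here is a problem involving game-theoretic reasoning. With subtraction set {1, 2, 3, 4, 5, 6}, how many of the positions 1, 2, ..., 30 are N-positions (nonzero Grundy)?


Subtraction set S = {1, 2, 3, 4, 5, 6}, so G(n) = n mod 7.
G(n) = 0 when n is a multiple of 7.
Multiples of 7 in [1, 30]: 4
N-positions (nonzero Grundy) = 30 - 4 = 26

26


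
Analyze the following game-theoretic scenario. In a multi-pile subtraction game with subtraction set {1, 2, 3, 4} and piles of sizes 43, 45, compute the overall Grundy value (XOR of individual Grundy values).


Subtraction set: {1, 2, 3, 4}
For this subtraction set, G(n) = n mod 5 (period = max + 1 = 5).
Pile 1 (size 43): G(43) = 43 mod 5 = 3
Pile 2 (size 45): G(45) = 45 mod 5 = 0
Total Grundy value = XOR of all: 3 XOR 0 = 3

3


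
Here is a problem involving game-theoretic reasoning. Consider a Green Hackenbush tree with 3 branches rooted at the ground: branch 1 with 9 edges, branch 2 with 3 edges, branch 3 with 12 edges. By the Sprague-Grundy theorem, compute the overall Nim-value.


The tree has 3 branches from the ground vertex.
In Green Hackenbush, the Nim-value of a simple path of length k is k.
Branch 1: length 9, Nim-value = 9
Branch 2: length 3, Nim-value = 3
Branch 3: length 12, Nim-value = 12
Total Nim-value = XOR of all branch values:
0 XOR 9 = 9
9 XOR 3 = 10
10 XOR 12 = 6
Nim-value of the tree = 6

6


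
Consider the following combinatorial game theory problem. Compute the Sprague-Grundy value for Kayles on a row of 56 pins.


Kayles: a move removes 1 or 2 adjacent pins from a contiguous row.
Removing pins from a row of k leaves two independent rows (a, b) with a + b = k - 1 (one pin) or a + b = k - 2 (two pins); an end removal gives a = 0.
By Sprague-Grundy, G(k) = mex{ G(a) XOR G(b) } over all these splits. G(0) = 0.
G(1): splits (0,0):0^0=0 -> mex({0}) = 1
G(2): splits (0,1):0^1=1 (0,0):0^0=0 -> mex({0, 1}) = 2
G(3): splits (0,2):0^2=2 (1,1):1^1=0 (0,1):0^1=1 -> mex({0, 1, 2}) = 3
G(4): splits (0,3):0^3=3 (1,2):1^2=3 (0,2):0^2=2 (1,1):1^1=0 -> mex({0, 2, 3}) = 1
G(5): splits (0,4):0^1=1 (1,3):1^3=2 (2,2):2^2=0 (0,3):0^3=3 (1,2):1^2=3 -> mex({0, 1, 2, 3}) = 4
G(6) = mex({0, 1, 2, 4}) = 3
G(7) = mex({0, 1, 3, 4, 5}) = 2
G(8) = mex({0, 2, 3, 5, 6}) = 1
G(9) = mex({0, 1, 2, 3, 6, 7}) = 4
G(10) = mex({0, 1, 3, 4, 5, 7}) = 2
G(11) = mex({0, 1, 2, 3, 4, 5}) = 6
G(12) = mex({0, 1, 2, 3, 5, 6, 7}) = 4
G(13) = mex({0, 2, 3, 4, 6, 7}) = 1
G(14) = mex({0, 1, 4, 5, 6, 7}) = 2
G(15) = mex({0, 1, 2, 3, 4, 5, 6}) = 7
G(16) = mex({0, 2, 3, 5, 6, 7}) = 1
G(17) = mex({0, 1, 2, 3, 5, 6, 7}) = 4
G(18) = mex({0, 1, 2, 4, 5, 6}) = 3
G(19) = mex({0, 1, 3, 4, 5, 7}) = 2
G(20) = mex({0, 2, 3, 4, 5, 6, 7}) = 1
G(21) = mex({0, 1, 2, 3, 5, 6, 7}) = 4
G(22) = mex({0, 1, 2, 3, 4, 5, 7}) = 6
G(23) = mex({0, 1, 2, 3, 4, 5, 6}) = 7
G(24) = mex({0, 1, 2, 3, 5, 6, 7}) = 4
G(25) = mex({0, 2, 3, 4, 6, 7}) = 1
G(26) = mex({0, 1, 3, 4, 5, 6, 7}) = 2
G(27) = mex({0, 1, 2, 3, 4, 5, 6, 7}) = 8
G(28) = mex({0, 1, 2, 3, 4, 6, 7, 8}) = 5
G(29) = mex({0, 1, 2, 3, 5, 6, 7, 8, 9}) = 4
G(30) = mex({0, 1, 2, 3, 4, 5, 6, 9, 10}) = 7
G(31) = mex({0, 1, 3, 4, 5, 7, 10, 11}) = 2
G(32) = mex({0, 2, 3, 4, 5, 6, 7, 9, 11}) = 1
G(33) = mex({0, 1, 2, 3, 4, 5, 6, 7, 9, 12}) = 8
G(34) = mex({0, 1, 2, 3, 4, 5, 7, 8, 11, 12}) = 6
G(35) = mex({0, 1, 2, 3, 4, 5, 6, 8, 9, 10, 11}) = 7
G(36) = mex({0, 1, 2, 3, 5, 6, 7, 9, 10}) = 4
G(37) = mex({0, 2, 3, 4, 6, 7, 9, 10, 11, 12}) = 1
G(38) = mex({0, 1, 3, 4, 5, 6, 7, 9, 10, 11, 12}) = 2
G(39) = mex({0, 1, 2, 4, 5, 6, 7, 9, 10, 12, 14}) = 3
G(40) = mex({0, 2, 3, 4, 6, 7, 11, 12, 14}) = 1
G(41) = mex({0, 1, 2, 3, 5, 6, 7, 9, 10, 11, 12}) = 4
G(42) = mex({0, 1, 2, 3, 4, 5, 6, 9, 10}) = 7
G(43) = mex({0, 1, 3, 4, 5, 7, 9, 10, 12, 15}) = 2
G(44) = mex({0, 2, 3, 4, 5, 6, 7, 9, 10, 12, 15}) = 1
G(45) = mex({0, 1, 2, 3, 4, 5, 6, 7, 9, 10, 12, 14}) = 8
G(46) = mex({0, 1, 3, 4, 5, 7, 8, 11, 12, 14}) = 2
G(47) = mex({0, 1, 2, 3, 4, 5, 6, 8, 9, 10, 11, 12}) = 7
G(48) = mex({0, 1, 2, 3, 5, 6, 7, 9, 10}) = 4
G(49) = mex({0, 2, 3, 4, 6, 7, 9, 10, 11, 12, 15}) = 1
G(50) = mex({0, 1, 4, 5, 6, 7, 9, 11, 12, 14, 15}) = 2
G(51) = mex({0, 1, 2, 3, 4, 5, 6, 7, 9, 12, 14, 15}) = 8
G(52) = mex({0, 2, 3, 4, 5, 6, 7, 8, 11, 12, 15}) = 1
G(53) = mex({0, 1, 2, 3, 5, 6, 7, 8, 9, 10, 11, 12}) = 4
G(54) = mex({0, 1, 2, 3, 4, 5, 6, 9, 10}) = 7
G(55) = mex({0, 1, 3, 4, 5, 7, 9, 10, 11, 12}) = 2
G(56) = mex({0, 2, 3, 4, 5, 6, 7, 9, 10, 11, 12, 13, 14}) = 1
Therefore G(56) = 1.

1


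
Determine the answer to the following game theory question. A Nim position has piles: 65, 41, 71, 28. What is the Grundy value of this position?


We need the XOR (exclusive or) of all pile sizes.
After XOR-ing pile 1 (size 65): 0 XOR 65 = 65
After XOR-ing pile 2 (size 41): 65 XOR 41 = 104
After XOR-ing pile 3 (size 71): 104 XOR 71 = 47
After XOR-ing pile 4 (size 28): 47 XOR 28 = 51
The Nim-value of this position is 51.

51


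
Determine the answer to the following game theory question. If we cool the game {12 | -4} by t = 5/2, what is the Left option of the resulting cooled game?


Original game: {12 | -4} (a switch {a | b} with a > b).
Cooling by t (for t below the temperature (a - b)/2 = 8) taxes each move by t: {a | b} cooled by t is {a - t | b + t}.
Cooling amount: t = 5/2
Cooled Left option: 12 - 5/2 = 19/2
Cooled Right option: -4 + 5/2 = -3/2
Cooled game: {19/2 | -3/2}
Left option = 19/2

19/2


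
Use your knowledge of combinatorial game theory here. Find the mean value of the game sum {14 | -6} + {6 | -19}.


G1 = {14 | -6}, G2 = {6 | -19}
Each is a switch {a | b} with numbers a > b; its mean value is (a + b)/2, and mean value is additive over game sums: m(G1 + G2) = m(G1) + m(G2).
Mean of G1 = (14 + (-6))/2 = 8/2 = 4
Mean of G2 = (6 + (-19))/2 = -13/2 = -13/2
Mean of G1 + G2 = 4 + -13/2 = -5/2

-5/2


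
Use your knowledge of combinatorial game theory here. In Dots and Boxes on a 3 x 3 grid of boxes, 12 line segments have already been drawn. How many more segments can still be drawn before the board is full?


Grid: 3 x 3 boxes, i.e. 4 rows and 4 columns of dots.
Horizontal edges: (rows + 1) * cols = 4 * 3 = 12
Vertical edges: rows * (cols + 1) = 3 * 4 = 12
Total edges: 12 + 12 = 24
Edges drawn: 12
Remaining: 24 - 12 = 12

12


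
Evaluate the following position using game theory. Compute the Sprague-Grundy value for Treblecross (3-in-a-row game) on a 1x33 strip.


Treblecross: place X on empty cells; 3-in-a-row wins.
Playing within two cells of an existing X lets the opponent win at once, so sensible play treats the cells i-2..i+2 around each X as dead. The player left with no safe cell loses, so this is a normal-play take-away game on strips of safe cells.
Placing X at cell i (0-indexed) of a strip of k safe cells leaves independent strips of sizes max(0, i-2) and max(0, k-i-3). Hence G(k) = mex{ G(max(0,i-2)) XOR G(max(0,k-i-3)) : 0 <= i < k }, with G(0) = 0.
G(1): splits (0,0):0^0=0 -> mex({0}) = 1
G(2): splits (0,0):0^0=0 -> mex({0}) = 1
G(3): splits (0,0):0^0=0 -> mex({0}) = 1
G(4): splits (0,1):0^1=1 (0,0):0^0=0 -> mex({0, 1}) = 2
G(5): splits (0,2):0^1=1 (0,1):0^1=1 (0,0):0^0=0 -> mex({0, 1}) = 2
G(6) = mex({1}) = 0
G(7) = mex({0, 1, 2}) = 3
G(8) = mex({0, 1, 2}) = 3
G(9) = mex({0, 2}) = 1
G(10) = mex({0, 2, 3}) = 1
G(11) = mex({0, 3}) = 1
G(12) = mex({1, 3}) = 0
G(13) = mex({0, 1, 2, 3}) = 4
G(14) = mex({0, 1, 2}) = 3
G(15) = mex({0, 1, 2}) = 3
G(16) = mex({0, 1, 2, 4}) = 3
G(17) = mex({0, 1, 3, 4}) = 2
G(18) = mex({0, 1, 3, 4}) = 2
G(19) = mex({0, 1, 3, 5}) = 2
G(20) = mex({0, 1, 2, 3, 5}) = 4
G(21) = mex({0, 1, 2, 3, 5}) = 4
G(22) = mex({1, 2, 6}) = 0
G(23) = mex({0, 1, 2, 3, 4, 6}) = 5
G(24) = mex({0, 1, 2, 3, 4}) = 5
G(25) = mex({0, 1, 3, 4, 7}) = 2
G(26) = mex({0, 1, 3, 4, 5, 7}) = 2
G(27) = mex({0, 1, 3, 5}) = 2
G(28) = mex({0, 1, 2, 5}) = 3
G(29) = mex({0, 1, 2, 4, 5, 6}) = 3
G(30) = mex({1, 2, 4, 6}) = 0
G(31) = mex({0, 1, 2, 3, 4, 6}) = 5
G(32) = mex({1, 2, 3, 4, 7}) = 0
G(33) = mex({0, 3, 7}) = 1
Therefore G(33) = 1.

1


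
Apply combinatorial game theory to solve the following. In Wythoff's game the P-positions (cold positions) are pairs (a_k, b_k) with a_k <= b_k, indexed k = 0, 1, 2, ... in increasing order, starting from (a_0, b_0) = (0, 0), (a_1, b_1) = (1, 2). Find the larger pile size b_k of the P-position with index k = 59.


By Wythoff's theorem, a_k = floor(k * phi) and b_k = floor(k * phi^2) = a_k + k, where phi = (1 + sqrt(5))/2 is the golden ratio.
phi = (1 + sqrt(5))/2 = 1.618034
phi^2 = phi + 1 = 2.618034
k = 59
k * phi^2 = 59 * 2.618034 = 154.464005
b_59 = floor(k * phi^2) = 154 (check: a_59 + k = 95 + 59 = 154)

154
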